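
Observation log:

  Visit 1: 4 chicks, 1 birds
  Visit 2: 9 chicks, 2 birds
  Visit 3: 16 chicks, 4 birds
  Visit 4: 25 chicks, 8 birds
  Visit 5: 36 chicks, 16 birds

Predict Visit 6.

49 chicks, 32 birds

Chicks goes 4, 9, 16, 25, 36 → 49 (perfect squares: 2², 3², 4², …).
For the birds, ×2 each step: 1, 2, 4, 8, 16 → 32.
Combining the parts gives 49 chicks, 32 birds.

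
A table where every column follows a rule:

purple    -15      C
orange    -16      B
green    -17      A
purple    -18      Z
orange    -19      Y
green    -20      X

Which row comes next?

purple  -21  W

Colour: repeats purple → orange → green; purple, orange, green, purple, orange, green → purple.
Second component goes -15, -16, -17, -18, -19, -20 → -21 (−1 each step).
Letter — letters move back 1 place in the alphabet, wrapping A→Z: C, B, A, Z, Y, X → W.
So the next row is purple  -21  W.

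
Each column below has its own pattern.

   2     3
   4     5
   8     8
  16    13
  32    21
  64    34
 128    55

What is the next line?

256  89

First component — ×2 each step: 2, 4, 8, 16, 32, 64, 128 → 256.
Second component: each term is the sum of the two before it, so 3, 5, 8, 13, 21, 34, 55 → 89.
So the next line is 256  89.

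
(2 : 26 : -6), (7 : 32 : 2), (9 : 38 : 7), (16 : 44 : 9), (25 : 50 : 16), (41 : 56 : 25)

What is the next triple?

First part: each term is the sum of the two before it, so 2, 7, 9, 16, 25, 41 → 66.
Second part: 26, 32, 38, 44, 50, 56 → 62 (+6 each step).
Third part: -6, 2, 7, 9, 16, 25 → 41 (always the previous value of the first part).
So the next triple is (66 : 62 : 41).

(66 : 62 : 41)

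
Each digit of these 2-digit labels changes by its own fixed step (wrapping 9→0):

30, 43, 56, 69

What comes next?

First digit: 3, 4, 5, 6 → 7 (+1 each step, mod 10).
Second digit: 0, 3, 6, 9 → 2 (+3 each step, mod 10).
Putting it together: 72.

72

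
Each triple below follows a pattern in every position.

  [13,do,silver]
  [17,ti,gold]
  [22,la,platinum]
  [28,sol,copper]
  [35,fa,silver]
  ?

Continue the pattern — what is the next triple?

[43,mi,gold]

First coordinate: differences are 4, 5, 6, … (increasing by 1 each time), so 13, 17, 22, 28, 35 → 43.
Note goes do, ti, la, sol, fa → mi (runs backward through the solfège scale do→ti).
Metal: repeats silver → gold → platinum → copper; silver, gold, platinum, copper, silver → gold.
So the next triple is [43,mi,gold].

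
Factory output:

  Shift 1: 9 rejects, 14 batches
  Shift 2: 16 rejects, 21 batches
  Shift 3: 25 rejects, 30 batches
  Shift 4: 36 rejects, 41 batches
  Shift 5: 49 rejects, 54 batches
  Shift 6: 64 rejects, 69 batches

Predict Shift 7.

81 rejects, 86 batches

Rejects: perfect squares: 3², 4², 5², …; 9, 16, 25, 36, 49, 64 → 81.
Batches: 14, 21, 30, 41, 54, 69 → 86 (always 5 more than the rejects).
Combining the parts gives 81 rejects, 86 batches.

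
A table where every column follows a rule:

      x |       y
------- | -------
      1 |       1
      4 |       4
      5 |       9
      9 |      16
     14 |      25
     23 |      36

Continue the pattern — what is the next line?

Column x: each term is the sum of the two before it; 1, 4, 5, 9, 14, 23 → 37.
Column y: perfect squares: 1², 2², 3², …, so 1, 4, 9, 16, 25, 36 → 49.
Putting it together: 37  49.

37  49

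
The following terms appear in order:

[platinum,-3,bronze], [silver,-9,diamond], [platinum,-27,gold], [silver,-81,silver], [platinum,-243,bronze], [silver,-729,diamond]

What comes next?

[platinum,-2187,gold]

For the metal, alternates platinum ↔ silver: platinum, silver, platinum, silver, platinum, silver → platinum.
Second slot: -3, -9, -27, -81, -243, -729 → -2187 (×3 each step).
Rank — repeats bronze → diamond → gold → silver: bronze, diamond, gold, silver, bronze, diamond → gold.
Putting it together: [platinum,-2187,gold].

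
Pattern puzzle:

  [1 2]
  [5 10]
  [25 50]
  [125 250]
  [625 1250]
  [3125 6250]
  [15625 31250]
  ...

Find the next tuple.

[78125 156250]

First slot: ×5 each step, so 1, 5, 25, 125, 625, 3125, 15625 → 78125.
Second slot — always 2 × the first slot: 2, 10, 50, 250, 1250, 6250, 31250 → 156250.
So the next tuple is [78125 156250].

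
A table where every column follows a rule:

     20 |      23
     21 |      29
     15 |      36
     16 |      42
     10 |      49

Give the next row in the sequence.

First component: 20, 21, 15, 16, 10 → 11 (alternating steps +1, −6, +1, −6, …).
For the second component, alternating steps +6, +7, +6, +7, …: 23, 29, 36, 42, 49 → 55.
Combining the parts gives 11  55.

11  55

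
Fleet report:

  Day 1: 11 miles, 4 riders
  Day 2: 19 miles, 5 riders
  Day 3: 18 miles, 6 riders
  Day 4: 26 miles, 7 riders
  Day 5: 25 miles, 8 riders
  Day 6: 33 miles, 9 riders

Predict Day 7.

Miles — alternating steps +8, −1, +8, −1, …: 11, 19, 18, 26, 25, 33 → 32.
Riders: 4, 5, 6, 7, 8, 9 → 10 (+1 each step).
Combining the parts gives 32 miles, 10 riders.

32 miles, 10 riders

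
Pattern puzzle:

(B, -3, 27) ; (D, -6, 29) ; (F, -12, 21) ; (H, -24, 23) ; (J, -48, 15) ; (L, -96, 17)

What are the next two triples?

For the letter, letters move forward 2 places in the alphabet: B, D, F, H, J, L → N → P.
Second component goes -3, -6, -12, -24, -48, -96 → -192 → -384 (×2 each step).
Third component goes 27, 29, 21, 23, 15, 17 → 9 → 11 (alternating steps +2, −8, +2, −8, …).
So the next two triples are (N, -192, 9) and (P, -384, 11).

(N, -192, 9), (P, -384, 11)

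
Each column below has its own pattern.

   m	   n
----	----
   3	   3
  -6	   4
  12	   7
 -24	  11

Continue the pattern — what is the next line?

48  18

Column m: 3, -6, 12, -24 → 48 (×(-2) each step).
Column n: each term is the sum of the two before it, so 3, 4, 7, 11 → 18.
Combining the parts gives 48  18.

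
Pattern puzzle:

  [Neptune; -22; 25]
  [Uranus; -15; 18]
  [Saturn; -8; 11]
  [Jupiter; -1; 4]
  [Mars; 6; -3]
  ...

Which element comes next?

Planet: runs backward through the planets Mercury→Neptune, so Neptune, Uranus, Saturn, Jupiter, Mars → Earth.
Second slot: -22, -15, -8, -1, 6 → 13 (+7 each step).
Third slot — together with the second slot always sums to 3: 25, 18, 11, 4, -3 → -10.
Putting it together: [Earth; 13; -10].

[Earth; 13; -10]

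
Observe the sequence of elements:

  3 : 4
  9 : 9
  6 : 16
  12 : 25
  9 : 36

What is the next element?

First part goes 3, 9, 6, 12, 9 → 15 (alternating steps +6, −3, +6, −3, …).
For the second part, perfect squares: 2², 3², 4², …: 4, 9, 16, 25, 36 → 49.
So the next element is 15 : 49.

15 : 49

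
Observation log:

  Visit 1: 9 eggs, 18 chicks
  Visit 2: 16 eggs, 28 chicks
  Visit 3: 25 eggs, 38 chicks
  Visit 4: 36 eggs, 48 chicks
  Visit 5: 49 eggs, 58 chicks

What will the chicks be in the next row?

For the eggs, perfect squares: 3², 4², 5², …: 9, 16, 25, 36, 49 → 64.
Chicks goes 18, 28, 38, 48, 58 → 68 (+10 each step).

68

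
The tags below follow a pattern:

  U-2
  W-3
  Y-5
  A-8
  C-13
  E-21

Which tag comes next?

Letter: U, W, Y, A, C, E → G (letters move forward 2 places in the alphabet, wrapping Z→A).
Second component: each term is the sum of the two before it; 2, 3, 5, 8, 13, 21 → 34.
So the next tag is G-34.

G-34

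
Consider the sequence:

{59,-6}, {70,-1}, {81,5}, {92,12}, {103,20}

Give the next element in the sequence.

First value: +11 each step; 59, 70, 81, 92, 103 → 114.
Second value: differences are 5, 6, 7, … (increasing by 1 each time); -6, -1, 5, 12, 20 → 29.
Putting it together: {114,29}.

{114,29}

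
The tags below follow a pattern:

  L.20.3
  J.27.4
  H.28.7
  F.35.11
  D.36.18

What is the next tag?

For the letter, letters move back 2 places in the alphabet: L, J, H, F, D → B.
Second component — alternating steps +7, +1, +7, +1, …: 20, 27, 28, 35, 36 → 43.
Third component — each term is the sum of the two before it: 3, 4, 7, 11, 18 → 29.
Putting it together: B.43.29.

B.43.29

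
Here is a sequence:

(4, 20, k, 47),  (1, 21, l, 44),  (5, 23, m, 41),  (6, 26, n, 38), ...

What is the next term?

(11, 30, o, 35)

For the first component, each term is the sum of the two before it: 4, 1, 5, 6 → 11.
Second component: 20, 21, 23, 26 → 30 (differences are 1, 2, 3, … (increasing by 1 each time)).
For the letter, letters move forward 1 place in the alphabet: k, l, m, n → o.
Fourth component: −3 each step, so 47, 44, 41, 38 → 35.
So the next term is (11, 30, o, 35).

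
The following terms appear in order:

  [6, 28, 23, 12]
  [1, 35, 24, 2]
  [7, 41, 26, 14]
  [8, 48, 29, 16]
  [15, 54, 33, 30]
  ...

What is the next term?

First component goes 6, 1, 7, 8, 15 → 23 (each term is the sum of the two before it).
Second component — alternating steps +7, +6, +7, +6, …: 28, 35, 41, 48, 54 → 61.
For the third component, differences are 1, 2, 3, … (increasing by 1 each time): 23, 24, 26, 29, 33 → 38.
Fourth component: always 2 × the first component; 12, 2, 14, 16, 30 → 46.
Putting it together: [23, 61, 38, 46].

[23, 61, 38, 46]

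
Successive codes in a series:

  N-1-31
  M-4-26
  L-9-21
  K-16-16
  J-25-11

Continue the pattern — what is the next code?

Letter — letters move back 1 place in the alphabet: N, M, L, K, J → I.
Second component: perfect squares: 1², 2², 3², …, so 1, 4, 9, 16, 25 → 36.
Third component: 31, 26, 21, 16, 11 → 6 (−5 each step).
So the next code is I-36-6.

I-36-6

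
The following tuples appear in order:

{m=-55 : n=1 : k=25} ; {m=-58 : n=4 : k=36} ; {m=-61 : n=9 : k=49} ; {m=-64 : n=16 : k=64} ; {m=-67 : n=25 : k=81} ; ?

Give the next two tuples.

M: -55, -58, -61, -64, -67 → -70 → -73 (−3 each step).
N goes 1, 4, 9, 16, 25 → 36 → 49 (perfect squares: 1², 2², 3², …).
K: perfect squares: 5², 6², 7², …; 25, 36, 49, 64, 81 → 100 → 121.
So the next two tuples are {m=-70 : n=36 : k=100} and {m=-73 : n=49 : k=121}.

{m=-70 : n=36 : k=100}, {m=-73 : n=49 : k=121}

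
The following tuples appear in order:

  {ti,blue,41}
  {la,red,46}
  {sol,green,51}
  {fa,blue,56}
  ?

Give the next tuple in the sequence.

Note: runs backward through the solfège scale do→ti; ti, la, sol, fa → mi.
For the colour, repeats blue → red → green: blue, red, green, blue → red.
Third component — +5 each step: 41, 46, 51, 56 → 61.
Putting it together: {mi,red,61}.

{mi,red,61}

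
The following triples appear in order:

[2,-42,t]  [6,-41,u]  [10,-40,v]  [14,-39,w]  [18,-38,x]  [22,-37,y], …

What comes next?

First value goes 2, 6, 10, 14, 18, 22 → 26 (+4 each step).
Second value: -42, -41, -40, -39, -38, -37 → -36 (+1 each step).
For the letter, letters move forward 1 place in the alphabet: t, u, v, w, x, y → z.
Putting it together: [26,-36,z].

[26,-36,z]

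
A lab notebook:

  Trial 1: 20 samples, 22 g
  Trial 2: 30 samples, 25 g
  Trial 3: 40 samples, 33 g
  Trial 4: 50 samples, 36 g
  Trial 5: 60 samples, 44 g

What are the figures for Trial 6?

Samples: 20, 30, 40, 50, 60 → 70 (+10 each step).
G: alternating steps +3, +8, +3, +8, …; 22, 25, 33, 36, 44 → 47.
Putting it together: 70 samples, 47 g.

70 samples, 47 g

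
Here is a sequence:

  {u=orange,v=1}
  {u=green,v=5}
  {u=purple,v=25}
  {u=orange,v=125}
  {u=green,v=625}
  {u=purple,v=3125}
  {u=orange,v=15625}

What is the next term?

For the u, repeats orange → green → purple: orange, green, purple, orange, green, purple, orange → green.
V — ×5 each step: 1, 5, 25, 125, 625, 3125, 15625 → 78125.
Combining the parts gives {u=green,v=78125}.

{u=green,v=78125}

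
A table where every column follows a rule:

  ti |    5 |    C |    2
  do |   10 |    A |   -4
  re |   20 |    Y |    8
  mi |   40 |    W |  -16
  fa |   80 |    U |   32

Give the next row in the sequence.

Note: runs through the solfège scale do→ti, so ti, do, re, mi, fa → sol.
Second component — ×2 each step: 5, 10, 20, 40, 80 → 160.
For the letter, letters move back 2 places in the alphabet, wrapping A→Z: C, A, Y, W, U → S.
Fourth component — ×(-2) each step: 2, -4, 8, -16, 32 → -64.
Combining the parts gives sol  160  S  -64.

sol  160  S  -64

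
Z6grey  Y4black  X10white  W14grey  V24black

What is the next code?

U38white

Letter: letters move back 1 place in the alphabet, so Z, Y, X, W, V → U.
Second component — each term is the sum of the two before it: 6, 4, 10, 14, 24 → 38.
Shade — repeats grey → black → white: grey, black, white, grey, black → white.
Putting it together: U38white.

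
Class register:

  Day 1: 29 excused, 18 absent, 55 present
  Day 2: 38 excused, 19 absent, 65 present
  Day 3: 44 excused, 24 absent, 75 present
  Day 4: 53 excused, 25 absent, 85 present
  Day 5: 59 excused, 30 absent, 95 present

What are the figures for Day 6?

68 excused, 31 absent, 105 present

Excused: alternating steps +9, +6, +9, +6, …; 29, 38, 44, 53, 59 → 68.
For the absent, alternating steps +1, +5, +1, +5, …: 18, 19, 24, 25, 30 → 31.
Present: +10 each step; 55, 65, 75, 85, 95 → 105.
Putting it together: 68 excused, 31 absent, 105 present.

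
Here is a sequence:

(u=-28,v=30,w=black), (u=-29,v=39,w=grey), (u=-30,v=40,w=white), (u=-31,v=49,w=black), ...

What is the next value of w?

grey

W: repeats black → grey → white, so black, grey, white, black → grey.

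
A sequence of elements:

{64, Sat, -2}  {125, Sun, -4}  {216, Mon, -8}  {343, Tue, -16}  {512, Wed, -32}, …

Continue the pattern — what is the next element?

For the first value, perfect cubes: 4³, 5³, 6³, …: 64, 125, 216, 343, 512 → 729.
Day: runs through the weekdays Mon→Sun, so Sat, Sun, Mon, Tue, Wed → Thu.
Third value: ×2 each step, so -2, -4, -8, -16, -32 → -64.
Combining the parts gives {729, Thu, -64}.

{729, Thu, -64}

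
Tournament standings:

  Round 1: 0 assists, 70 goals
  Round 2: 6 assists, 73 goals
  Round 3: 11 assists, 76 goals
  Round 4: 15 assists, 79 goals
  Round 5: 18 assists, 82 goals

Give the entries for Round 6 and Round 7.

Assists: 0, 6, 11, 15, 18 → 20 → 21 (differences are 6, 5, 4, … (decreasing by 1 each time)).
Goals: +3 each step, so 70, 73, 76, 79, 82 → 85 → 88.
So the next two records are 20 assists, 85 goals and 21 assists, 88 goals.

20 assists, 85 goals; 21 assists, 88 goals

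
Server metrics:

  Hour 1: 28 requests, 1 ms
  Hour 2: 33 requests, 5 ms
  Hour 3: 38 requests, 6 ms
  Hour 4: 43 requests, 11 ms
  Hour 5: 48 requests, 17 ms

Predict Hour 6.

Requests: +5 each step; 28, 33, 38, 43, 48 → 53.
Ms: 1, 5, 6, 11, 17 → 28 (each term is the sum of the two before it).
Putting it together: 53 requests, 28 ms.

53 requests, 28 ms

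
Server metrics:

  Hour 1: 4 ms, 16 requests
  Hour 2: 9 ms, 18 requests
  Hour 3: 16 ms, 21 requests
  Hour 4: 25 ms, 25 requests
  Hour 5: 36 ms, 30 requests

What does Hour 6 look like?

49 ms, 36 requests

Ms: perfect squares: 2², 3², 4², …; 4, 9, 16, 25, 36 → 49.
Requests: differences are 2, 3, 4, … (increasing by 1 each time); 16, 18, 21, 25, 30 → 36.
Combining the parts gives 49 ms, 36 requests.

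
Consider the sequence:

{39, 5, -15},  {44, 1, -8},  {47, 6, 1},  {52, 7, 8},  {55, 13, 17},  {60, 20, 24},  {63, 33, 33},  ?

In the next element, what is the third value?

40

First value — alternating steps +5, +3, +5, +3, …: 39, 44, 47, 52, 55, 60, 63 → 68.
Second value: each term is the sum of the two before it, so 5, 1, 6, 7, 13, 20, 33 → 53.
Third value: -15, -8, 1, 8, 17, 24, 33 → 40 (alternating steps +7, +9, +7, +9, …).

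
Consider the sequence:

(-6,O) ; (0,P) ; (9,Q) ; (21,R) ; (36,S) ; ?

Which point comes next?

For the first value, differences are 6, 9, 12, … (increasing by 3 each time): -6, 0, 9, 21, 36 → 54.
Letter goes O, P, Q, R, S → T (letters move forward 1 place in the alphabet).
So the next point is (54,T).

(54,T)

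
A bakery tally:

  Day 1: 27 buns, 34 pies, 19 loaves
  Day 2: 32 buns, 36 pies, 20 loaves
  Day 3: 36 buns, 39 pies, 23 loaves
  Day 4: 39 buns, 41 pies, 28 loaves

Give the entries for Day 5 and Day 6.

41 buns, 44 pies, 35 loaves; 42 buns, 46 pies, 44 loaves

Buns: differences are 5, 4, 3, … (decreasing by 1 each time), so 27, 32, 36, 39 → 41 → 42.
Pies goes 34, 36, 39, 41 → 44 → 46 (alternating steps +2, +3, +2, +3, …).
For the loaves, differences are 1, 3, 5, … (increasing by 2 each time): 19, 20, 23, 28 → 35 → 44.
Putting the parts together: 41 buns, 44 pies, 35 loaves and then 42 buns, 46 pies, 44 loaves.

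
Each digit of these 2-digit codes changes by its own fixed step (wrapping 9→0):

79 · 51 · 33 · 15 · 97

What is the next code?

79

First digit — −2 each step, mod 10: 7, 5, 3, 1, 9 → 7.
Second digit goes 9, 1, 3, 5, 7 → 9 (+2 each step, mod 10).
So the next code is 79.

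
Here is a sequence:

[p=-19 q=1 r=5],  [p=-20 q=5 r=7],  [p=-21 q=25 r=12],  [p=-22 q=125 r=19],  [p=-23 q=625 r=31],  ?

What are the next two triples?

[p=-24 q=3125 r=50], [p=-25 q=15625 r=81]

P — −1 each step: -19, -20, -21, -22, -23 → -24 → -25.
Q — ×5 each step: 1, 5, 25, 125, 625 → 3125 → 15625.
For the r, each term is the sum of the two before it: 5, 7, 12, 19, 31 → 50 → 81.
Putting the parts together: [p=-24 q=3125 r=50] and then [p=-25 q=15625 r=81].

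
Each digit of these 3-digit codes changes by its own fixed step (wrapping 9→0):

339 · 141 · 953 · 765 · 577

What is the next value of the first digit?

3

First digit: 3, 1, 9, 7, 5 → 3 (−2 each step, mod 10).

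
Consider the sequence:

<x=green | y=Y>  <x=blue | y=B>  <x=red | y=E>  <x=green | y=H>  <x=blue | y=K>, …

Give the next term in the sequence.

<x=red | y=N>

X: repeats green → blue → red, so green, blue, red, green, blue → red.
Y: Y, B, E, H, K → N (letters move forward 3 places in the alphabet, wrapping Z→A).
So the next term is <x=red | y=N>.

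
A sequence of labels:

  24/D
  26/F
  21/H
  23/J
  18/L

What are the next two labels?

First component: alternating steps +2, −5, +2, −5, …; 24, 26, 21, 23, 18 → 20 → 15.
Letter: letters move forward 2 places in the alphabet, so D, F, H, J, L → N → P.
So the next two labels are 20/N and 15/P.

20/N then 15/P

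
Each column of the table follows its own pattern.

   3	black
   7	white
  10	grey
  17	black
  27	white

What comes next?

First component: 3, 7, 10, 17, 27 → 44 (each term is the sum of the two before it).
Shade: repeats black → white → grey; black, white, grey, black, white → grey.
Combining the parts gives 44  grey.

44  grey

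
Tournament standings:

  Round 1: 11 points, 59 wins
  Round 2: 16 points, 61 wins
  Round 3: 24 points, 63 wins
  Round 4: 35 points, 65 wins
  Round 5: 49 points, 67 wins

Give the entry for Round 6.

66 points, 69 wins

Points: 11, 16, 24, 35, 49 → 66 (differences are 5, 8, 11, … (increasing by 3 each time)).
Wins: +2 each step; 59, 61, 63, 65, 67 → 69.
So the next row is 66 points, 69 wins.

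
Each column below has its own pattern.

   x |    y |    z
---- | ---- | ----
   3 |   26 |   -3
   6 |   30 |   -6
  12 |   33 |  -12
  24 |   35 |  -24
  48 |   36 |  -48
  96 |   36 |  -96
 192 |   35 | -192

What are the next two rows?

384  33  -384; 768  30  -768

Column x: 3, 6, 12, 24, 48, 96, 192 → 384 → 768 (×2 each step).
For the column y, differences are 4, 3, 2, … (decreasing by 1 each time): 26, 30, 33, 35, 36, 36, 35 → 33 → 30.
Column z: -3, -6, -12, -24, -48, -96, -192 → -384 → -768 (always the negative of the column x).
Putting the parts together: 384  33  -384 and then 768  30  -768.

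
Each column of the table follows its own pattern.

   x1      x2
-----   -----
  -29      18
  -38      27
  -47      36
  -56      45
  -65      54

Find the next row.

-74  63

Column x1 — −9 each step: -29, -38, -47, -56, -65 → -74.
Column x2: together with the column x1 always sums to -11; 18, 27, 36, 45, 54 → 63.
Putting it together: -74  63.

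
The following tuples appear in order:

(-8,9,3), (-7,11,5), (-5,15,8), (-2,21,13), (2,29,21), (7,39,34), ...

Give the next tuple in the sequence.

(13,51,55)

First part: differences are 1, 2, 3, … (increasing by 1 each time), so -8, -7, -5, -2, 2, 7 → 13.
Second part: differences are 2, 4, 6, … (increasing by 2 each time); 9, 11, 15, 21, 29, 39 → 51.
Third part — each term is the sum of the two before it: 3, 5, 8, 13, 21, 34 → 55.
So the next tuple is (13,51,55).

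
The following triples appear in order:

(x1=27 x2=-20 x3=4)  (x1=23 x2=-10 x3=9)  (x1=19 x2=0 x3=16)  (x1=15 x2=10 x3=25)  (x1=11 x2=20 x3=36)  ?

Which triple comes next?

(x1=7 x2=30 x3=49)

X1: −4 each step, so 27, 23, 19, 15, 11 → 7.
X2: +10 each step; -20, -10, 0, 10, 20 → 30.
X3 — perfect squares: 2², 3², 4², …: 4, 9, 16, 25, 36 → 49.
Combining the parts gives (x1=7 x2=30 x3=49).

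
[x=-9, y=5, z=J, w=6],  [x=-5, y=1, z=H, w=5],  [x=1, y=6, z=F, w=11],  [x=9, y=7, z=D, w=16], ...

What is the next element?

[x=19, y=13, z=B, w=27]

X: differences are 4, 6, 8, … (increasing by 2 each time), so -9, -5, 1, 9 → 19.
Y: 5, 1, 6, 7 → 13 (each term is the sum of the two before it).
Z goes J, H, F, D → B (letters move back 2 places in the alphabet).
W goes 6, 5, 11, 16 → 27 (each term is the sum of the two before it).
So the next element is [x=19, y=13, z=B, w=27].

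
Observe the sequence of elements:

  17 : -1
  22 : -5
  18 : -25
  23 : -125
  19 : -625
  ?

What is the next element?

24 : -3125

First value: alternating steps +5, −4, +5, −4, …, so 17, 22, 18, 23, 19 → 24.
Second value — ×5 each step: -1, -5, -25, -125, -625 → -3125.
So the next element is 24 : -3125.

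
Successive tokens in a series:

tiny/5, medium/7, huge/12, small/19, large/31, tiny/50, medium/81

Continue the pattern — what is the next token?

Size: repeats tiny → medium → huge → small → large, so tiny, medium, huge, small, large, tiny, medium → huge.
For the second component, each term is the sum of the two before it: 5, 7, 12, 19, 31, 50, 81 → 131.
Putting it together: huge/131.

huge/131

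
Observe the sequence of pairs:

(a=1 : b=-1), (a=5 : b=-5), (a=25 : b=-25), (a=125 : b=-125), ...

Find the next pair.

(a=625 : b=-625)

For the a, ×5 each step: 1, 5, 25, 125 → 625.
B goes -1, -5, -25, -125 → -625 (always the negative of the a).
So the next pair is (a=625 : b=-625).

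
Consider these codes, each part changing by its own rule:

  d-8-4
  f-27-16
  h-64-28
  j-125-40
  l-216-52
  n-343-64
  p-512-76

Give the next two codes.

r-729-88 then t-1000-100

Letter: letters move forward 2 places in the alphabet; d, f, h, j, l, n, p → r → t.
Second component: perfect cubes: 2³, 3³, 4³, …, so 8, 27, 64, 125, 216, 343, 512 → 729 → 1000.
Third component: +12 each step, so 4, 16, 28, 40, 52, 64, 76 → 88 → 100.
So the next two codes are r-729-88 and t-1000-100.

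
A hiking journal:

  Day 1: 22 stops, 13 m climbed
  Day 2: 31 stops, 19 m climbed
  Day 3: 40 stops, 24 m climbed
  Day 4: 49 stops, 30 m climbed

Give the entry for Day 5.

58 stops, 35 m climbed

Stops: +9 each step, so 22, 31, 40, 49 → 58.
M climbed — alternating steps +6, +5, +6, +5, …: 13, 19, 24, 30 → 35.
Putting it together: 58 stops, 35 m climbed.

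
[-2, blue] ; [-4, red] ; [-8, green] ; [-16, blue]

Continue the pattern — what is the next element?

First coordinate: -2, -4, -8, -16 → -32 (×2 each step).
Colour — repeats blue → red → green: blue, red, green, blue → red.
So the next element is [-32, red].

[-32, red]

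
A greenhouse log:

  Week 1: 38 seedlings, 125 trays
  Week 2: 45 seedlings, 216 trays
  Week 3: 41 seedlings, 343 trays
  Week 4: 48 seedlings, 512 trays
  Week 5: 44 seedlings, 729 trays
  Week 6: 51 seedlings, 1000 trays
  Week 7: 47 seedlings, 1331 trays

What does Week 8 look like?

Seedlings: alternating steps +7, −4, +7, −4, …; 38, 45, 41, 48, 44, 51, 47 → 54.
Trays: 125, 216, 343, 512, 729, 1000, 1331 → 1728 (perfect cubes: 5³, 6³, 7³, …).
Combining the parts gives 54 seedlings, 1728 trays.

54 seedlings, 1728 trays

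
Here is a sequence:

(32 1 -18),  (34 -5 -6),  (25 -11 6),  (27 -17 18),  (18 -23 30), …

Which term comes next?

First entry: 32, 34, 25, 27, 18 → 20 (alternating steps +2, −9, +2, −9, …).
Second entry: −6 each step, so 1, -5, -11, -17, -23 → -29.
Third entry: +12 each step, so -18, -6, 6, 18, 30 → 42.
Combining the parts gives (20 -29 42).

(20 -29 42)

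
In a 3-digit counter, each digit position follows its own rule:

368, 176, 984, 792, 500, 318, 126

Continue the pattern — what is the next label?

For the first digit, −2 each step, mod 10: 3, 1, 9, 7, 5, 3, 1 → 9.
For the second digit, +1 each step, mod 10: 6, 7, 8, 9, 0, 1, 2 → 3.
For the third digit, −2 each step, mod 10: 8, 6, 4, 2, 0, 8, 6 → 4.
Putting it together: 934.

934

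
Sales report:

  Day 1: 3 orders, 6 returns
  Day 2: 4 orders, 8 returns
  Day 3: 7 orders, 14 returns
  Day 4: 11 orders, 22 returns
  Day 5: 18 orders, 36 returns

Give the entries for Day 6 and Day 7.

For the orders, each term is the sum of the two before it: 3, 4, 7, 11, 18 → 29 → 47.
Returns: 6, 8, 14, 22, 36 → 58 → 94 (always 2 × the orders).
So the next two lines are 29 orders, 58 returns and 47 orders, 94 returns.

29 orders, 58 returns; 47 orders, 94 returns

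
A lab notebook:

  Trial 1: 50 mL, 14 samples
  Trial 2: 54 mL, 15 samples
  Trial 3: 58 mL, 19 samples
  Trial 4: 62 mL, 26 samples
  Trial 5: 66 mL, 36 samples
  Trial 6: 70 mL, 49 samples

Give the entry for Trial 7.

74 mL, 65 samples

ML: 50, 54, 58, 62, 66, 70 → 74 (+4 each step).
Samples — differences are 1, 4, 7, … (increasing by 3 each time): 14, 15, 19, 26, 36, 49 → 65.
Combining the parts gives 74 mL, 65 samples.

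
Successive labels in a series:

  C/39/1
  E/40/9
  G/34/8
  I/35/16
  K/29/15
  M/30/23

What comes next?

Letter: letters move forward 2 places in the alphabet, so C, E, G, I, K, M → O.
Second component: alternating steps +1, −6, +1, −6, …; 39, 40, 34, 35, 29, 30 → 24.
Third component: alternating steps +8, −1, +8, −1, …, so 1, 9, 8, 16, 15, 23 → 22.
Combining the parts gives O/24/22.

O/24/22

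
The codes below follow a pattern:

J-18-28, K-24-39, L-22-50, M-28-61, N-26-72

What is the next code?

Letter: letters move forward 1 place in the alphabet, so J, K, L, M, N → O.
Second component — alternating steps +6, −2, +6, −2, …: 18, 24, 22, 28, 26 → 32.
Third component: 28, 39, 50, 61, 72 → 83 (+11 each step).
Combining the parts gives O-32-83.

O-32-83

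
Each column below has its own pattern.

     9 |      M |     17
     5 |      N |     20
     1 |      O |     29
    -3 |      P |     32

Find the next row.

-7  Q  41

First component: −4 each step; 9, 5, 1, -3 → -7.
Letter — letters move forward 1 place in the alphabet: M, N, O, P → Q.
For the third component, alternating steps +3, +9, +3, +9, …: 17, 20, 29, 32 → 41.
Putting it together: -7  Q  41.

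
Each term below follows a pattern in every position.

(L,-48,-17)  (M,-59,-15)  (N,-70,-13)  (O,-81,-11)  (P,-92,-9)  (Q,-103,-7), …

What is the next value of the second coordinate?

Second coordinate — −11 each step: -48, -59, -70, -81, -92, -103 → -114.

-114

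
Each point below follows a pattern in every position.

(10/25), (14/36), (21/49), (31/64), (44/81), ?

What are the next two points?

(60/100), (79/121)

First component: 10, 14, 21, 31, 44 → 60 → 79 (differences are 4, 7, 10, … (increasing by 3 each time)).
Second component: perfect squares: 5², 6², 7², …; 25, 36, 49, 64, 81 → 100 → 121.
Putting the parts together: (60/100) and then (79/121).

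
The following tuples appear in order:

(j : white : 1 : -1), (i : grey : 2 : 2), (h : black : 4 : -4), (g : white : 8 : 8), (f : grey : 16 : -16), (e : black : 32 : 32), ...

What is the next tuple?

Letter: letters move back 1 place in the alphabet; j, i, h, g, f, e → d.
Shade — repeats white → grey → black: white, grey, black, white, grey, black → white.
Third entry: 1, 2, 4, 8, 16, 32 → 64 (×2 each step).
For the fourth entry, ×(-2) each step: -1, 2, -4, 8, -16, 32 → -64.
So the next tuple is (d : white : 64 : -64).

(d : white : 64 : -64)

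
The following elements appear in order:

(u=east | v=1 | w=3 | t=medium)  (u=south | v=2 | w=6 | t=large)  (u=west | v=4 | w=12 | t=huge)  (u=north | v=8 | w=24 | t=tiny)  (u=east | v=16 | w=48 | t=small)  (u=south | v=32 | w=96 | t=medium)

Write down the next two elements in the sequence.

U goes east, south, west, north, east, south → west → north (repeats east → south → west → north).
V: ×2 each step; 1, 2, 4, 8, 16, 32 → 64 → 128.
W — ×2 each step: 3, 6, 12, 24, 48, 96 → 192 → 384.
For the t, repeats medium → large → huge → tiny → small: medium, large, huge, tiny, small, medium → large → huge.
Putting the parts together: (u=west | v=64 | w=192 | t=large) and then (u=north | v=128 | w=384 | t=huge).

(u=west | v=64 | w=192 | t=large), (u=north | v=128 | w=384 | t=huge)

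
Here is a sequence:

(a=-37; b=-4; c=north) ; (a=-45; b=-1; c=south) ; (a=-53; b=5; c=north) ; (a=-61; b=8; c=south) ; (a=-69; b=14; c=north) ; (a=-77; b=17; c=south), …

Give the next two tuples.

A: −8 each step, so -37, -45, -53, -61, -69, -77 → -85 → -93.
B: -4, -1, 5, 8, 14, 17 → 23 → 26 (alternating steps +3, +6, +3, +6, …).
For the c, alternates north ↔ south: north, south, north, south, north, south → north → south.
Putting the parts together: (a=-85; b=23; c=north) and then (a=-93; b=26; c=south).

(a=-85; b=23; c=north), (a=-93; b=26; c=south)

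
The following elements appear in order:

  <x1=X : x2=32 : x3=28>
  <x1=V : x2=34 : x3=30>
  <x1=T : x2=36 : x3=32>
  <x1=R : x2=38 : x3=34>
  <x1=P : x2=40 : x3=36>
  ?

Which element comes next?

X1: letters move back 2 places in the alphabet, so X, V, T, R, P → N.
X2 goes 32, 34, 36, 38, 40 → 42 (+2 each step).
X3 — always 4 less than the x2: 28, 30, 32, 34, 36 → 38.
Putting it together: <x1=N : x2=42 : x3=38>.

<x1=N : x2=42 : x3=38>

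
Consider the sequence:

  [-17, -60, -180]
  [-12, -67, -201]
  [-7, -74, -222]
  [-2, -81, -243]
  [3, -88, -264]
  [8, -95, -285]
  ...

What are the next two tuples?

First coordinate goes -17, -12, -7, -2, 3, 8 → 13 → 18 (+5 each step).
Second coordinate: -60, -67, -74, -81, -88, -95 → -102 → -109 (−7 each step).
Third coordinate — always 3 × the second coordinate: -180, -201, -222, -243, -264, -285 → -306 → -327.
Putting the parts together: [13, -102, -306] and then [18, -109, -327].

[13, -102, -306], [18, -109, -327]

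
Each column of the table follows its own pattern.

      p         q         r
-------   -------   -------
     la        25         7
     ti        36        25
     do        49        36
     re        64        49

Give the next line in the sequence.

Column p: runs through the solfège scale do→ti, so la, ti, do, re → mi.
Column q: perfect squares: 5², 6², 7², …, so 25, 36, 49, 64 → 81.
For the column r, always the previous value of the column q: 7, 25, 36, 49 → 64.
Putting it together: mi  81  64.

mi  81  64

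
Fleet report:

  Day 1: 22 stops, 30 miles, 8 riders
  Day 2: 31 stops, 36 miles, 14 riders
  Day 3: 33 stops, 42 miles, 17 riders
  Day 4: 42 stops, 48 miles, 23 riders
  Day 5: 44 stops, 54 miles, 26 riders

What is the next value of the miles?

Stops — alternating steps +9, +2, +9, +2, …: 22, 31, 33, 42, 44 → 53.
Miles: 30, 36, 42, 48, 54 → 60 (+6 each step).
Riders: alternating steps +6, +3, +6, +3, …; 8, 14, 17, 23, 26 → 32.

60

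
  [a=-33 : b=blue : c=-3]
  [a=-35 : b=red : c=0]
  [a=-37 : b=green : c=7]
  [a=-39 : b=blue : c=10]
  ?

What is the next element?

A goes -33, -35, -37, -39 → -41 (−2 each step).
For the b, repeats blue → red → green: blue, red, green, blue → red.
C goes -3, 0, 7, 10 → 17 (alternating steps +3, +7, +3, +7, …).
So the next element is [a=-41 : b=red : c=17].

[a=-41 : b=red : c=17]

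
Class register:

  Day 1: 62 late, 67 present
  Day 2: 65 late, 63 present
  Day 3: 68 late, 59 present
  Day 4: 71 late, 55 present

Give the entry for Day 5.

Late — +3 each step: 62, 65, 68, 71 → 74.
For the present, −4 each step: 67, 63, 59, 55 → 51.
Putting it together: 74 late, 51 present.

74 late, 51 present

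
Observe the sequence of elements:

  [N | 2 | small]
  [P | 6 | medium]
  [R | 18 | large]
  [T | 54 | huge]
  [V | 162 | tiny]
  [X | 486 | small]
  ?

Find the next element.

Letter goes N, P, R, T, V, X → Z (letters move forward 2 places in the alphabet).
For the second component, ×3 each step: 2, 6, 18, 54, 162, 486 → 1458.
For the size, repeats small → medium → large → huge → tiny: small, medium, large, huge, tiny, small → medium.
Combining the parts gives [Z | 1458 | medium].

[Z | 1458 | medium]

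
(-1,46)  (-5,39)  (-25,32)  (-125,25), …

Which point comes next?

(-625,18)

For the first entry, ×5 each step: -1, -5, -25, -125 → -625.
Second entry: −7 each step, so 46, 39, 32, 25 → 18.
Putting it together: (-625,18).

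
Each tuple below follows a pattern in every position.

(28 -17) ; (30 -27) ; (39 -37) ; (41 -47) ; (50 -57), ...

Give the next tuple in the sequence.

(52 -67)

First slot: 28, 30, 39, 41, 50 → 52 (alternating steps +2, +9, +2, +9, …).
Second slot: −10 each step; -17, -27, -37, -47, -57 → -67.
Putting it together: (52 -67).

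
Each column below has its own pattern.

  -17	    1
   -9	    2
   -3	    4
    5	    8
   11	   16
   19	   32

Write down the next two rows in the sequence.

First component: -17, -9, -3, 5, 11, 19 → 25 → 33 (alternating steps +8, +6, +8, +6, …).
Second component — ×2 each step: 1, 2, 4, 8, 16, 32 → 64 → 128.
Putting the parts together: 25  64 and then 33  128.

25  64; 33  128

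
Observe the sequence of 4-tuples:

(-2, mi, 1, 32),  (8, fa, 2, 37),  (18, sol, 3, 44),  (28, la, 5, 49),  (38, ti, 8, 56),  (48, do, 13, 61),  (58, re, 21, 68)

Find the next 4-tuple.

(68, mi, 34, 73)

First part: -2, 8, 18, 28, 38, 48, 58 → 68 (+10 each step).
Note: runs through the solfège scale do→ti, so mi, fa, sol, la, ti, do, re → mi.
Third part: 1, 2, 3, 5, 8, 13, 21 → 34 (each term is the sum of the two before it).
Fourth part: alternating steps +5, +7, +5, +7, …, so 32, 37, 44, 49, 56, 61, 68 → 73.
Putting it together: (68, mi, 34, 73).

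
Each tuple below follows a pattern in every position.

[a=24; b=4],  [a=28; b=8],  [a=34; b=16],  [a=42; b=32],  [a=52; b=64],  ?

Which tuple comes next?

[a=64; b=128]

A — differences are 4, 6, 8, … (increasing by 2 each time): 24, 28, 34, 42, 52 → 64.
B: ×2 each step; 4, 8, 16, 32, 64 → 128.
So the next tuple is [a=64; b=128].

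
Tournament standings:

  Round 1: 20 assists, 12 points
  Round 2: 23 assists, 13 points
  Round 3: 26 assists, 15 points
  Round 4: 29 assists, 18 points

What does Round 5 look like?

Assists: 20, 23, 26, 29 → 32 (+3 each step).
Points — differences are 1, 2, 3, … (increasing by 1 each time): 12, 13, 15, 18 → 22.
Combining the parts gives 32 assists, 22 points.

32 assists, 22 points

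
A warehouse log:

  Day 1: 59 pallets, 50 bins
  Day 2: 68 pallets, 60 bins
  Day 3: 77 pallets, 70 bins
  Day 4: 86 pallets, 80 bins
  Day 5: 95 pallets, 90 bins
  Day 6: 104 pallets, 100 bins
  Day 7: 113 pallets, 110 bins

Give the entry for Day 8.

122 pallets, 120 bins

Pallets goes 59, 68, 77, 86, 95, 104, 113 → 122 (+9 each step).
Bins: +10 each step; 50, 60, 70, 80, 90, 100, 110 → 120.
Combining the parts gives 122 pallets, 120 bins.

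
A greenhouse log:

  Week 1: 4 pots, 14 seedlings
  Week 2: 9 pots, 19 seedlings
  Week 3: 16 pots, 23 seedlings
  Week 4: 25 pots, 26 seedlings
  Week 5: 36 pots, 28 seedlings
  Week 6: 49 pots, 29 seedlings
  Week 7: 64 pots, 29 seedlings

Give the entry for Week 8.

81 pots, 28 seedlings

Pots — perfect squares: 2², 3², 4², …: 4, 9, 16, 25, 36, 49, 64 → 81.
For the seedlings, differences are 5, 4, 3, … (decreasing by 1 each time): 14, 19, 23, 26, 28, 29, 29 → 28.
So the next row is 81 pots, 28 seedlings.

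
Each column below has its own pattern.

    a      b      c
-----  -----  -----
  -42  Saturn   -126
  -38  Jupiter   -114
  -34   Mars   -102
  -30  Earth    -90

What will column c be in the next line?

Column a — +4 each step: -42, -38, -34, -30 → -26.
Column c goes -126, -114, -102, -90 → -78 (always 3 × the column a).

-78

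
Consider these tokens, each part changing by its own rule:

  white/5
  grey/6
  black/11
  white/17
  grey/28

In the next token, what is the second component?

45

Shade goes white, grey, black, white, grey → black (repeats white → grey → black).
For the second component, each term is the sum of the two before it: 5, 6, 11, 17, 28 → 45.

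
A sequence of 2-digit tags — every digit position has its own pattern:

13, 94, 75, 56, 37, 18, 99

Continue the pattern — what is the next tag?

70

First digit: −2 each step, mod 10; 1, 9, 7, 5, 3, 1, 9 → 7.
Second digit: 3, 4, 5, 6, 7, 8, 9 → 0 (+1 each step, mod 10).
Combining the parts gives 70.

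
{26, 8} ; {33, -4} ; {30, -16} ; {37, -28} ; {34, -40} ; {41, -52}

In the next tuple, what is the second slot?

First slot: 26, 33, 30, 37, 34, 41 → 38 (alternating steps +7, −3, +7, −3, …).
Second slot: 8, -4, -16, -28, -40, -52 → -64 (−12 each step).

-64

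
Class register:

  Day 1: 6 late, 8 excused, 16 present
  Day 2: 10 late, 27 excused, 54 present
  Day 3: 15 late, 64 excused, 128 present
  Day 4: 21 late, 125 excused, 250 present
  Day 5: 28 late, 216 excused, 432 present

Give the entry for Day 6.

36 late, 343 excused, 686 present

For the late, differences are 4, 5, 6, … (increasing by 1 each time): 6, 10, 15, 21, 28 → 36.
Excused: 8, 27, 64, 125, 216 → 343 (perfect cubes: 2³, 3³, 4³, …).
Present: always 2 × the excused; 16, 54, 128, 250, 432 → 686.
Combining the parts gives 36 late, 343 excused, 686 present.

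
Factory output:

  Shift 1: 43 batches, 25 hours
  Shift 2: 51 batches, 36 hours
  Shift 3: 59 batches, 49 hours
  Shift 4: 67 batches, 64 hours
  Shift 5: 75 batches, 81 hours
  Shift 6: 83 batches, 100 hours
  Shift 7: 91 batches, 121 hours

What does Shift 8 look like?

99 batches, 144 hours

Batches goes 43, 51, 59, 67, 75, 83, 91 → 99 (+8 each step).
For the hours, perfect squares: 5², 6², 7², …: 25, 36, 49, 64, 81, 100, 121 → 144.
Putting it together: 99 batches, 144 hours.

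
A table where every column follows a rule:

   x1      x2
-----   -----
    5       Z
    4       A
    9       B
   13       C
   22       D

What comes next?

35  E

Column x1 — each term is the sum of the two before it: 5, 4, 9, 13, 22 → 35.
For the column x2, letters move forward 1 place in the alphabet, wrapping Z→A: Z, A, B, C, D → E.
Putting it together: 35  E.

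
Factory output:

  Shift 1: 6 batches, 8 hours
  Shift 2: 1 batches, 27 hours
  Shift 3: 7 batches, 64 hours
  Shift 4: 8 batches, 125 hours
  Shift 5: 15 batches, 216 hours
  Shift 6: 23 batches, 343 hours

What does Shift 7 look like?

38 batches, 512 hours

For the batches, each term is the sum of the two before it: 6, 1, 7, 8, 15, 23 → 38.
For the hours, perfect cubes: 2³, 3³, 4³, …: 8, 27, 64, 125, 216, 343 → 512.
Combining the parts gives 38 batches, 512 hours.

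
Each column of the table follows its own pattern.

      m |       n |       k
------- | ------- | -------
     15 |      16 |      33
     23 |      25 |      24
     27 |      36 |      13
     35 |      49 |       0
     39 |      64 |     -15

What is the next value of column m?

Column m: 15, 23, 27, 35, 39 → 47 (alternating steps +8, +4, +8, +4, …).

47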